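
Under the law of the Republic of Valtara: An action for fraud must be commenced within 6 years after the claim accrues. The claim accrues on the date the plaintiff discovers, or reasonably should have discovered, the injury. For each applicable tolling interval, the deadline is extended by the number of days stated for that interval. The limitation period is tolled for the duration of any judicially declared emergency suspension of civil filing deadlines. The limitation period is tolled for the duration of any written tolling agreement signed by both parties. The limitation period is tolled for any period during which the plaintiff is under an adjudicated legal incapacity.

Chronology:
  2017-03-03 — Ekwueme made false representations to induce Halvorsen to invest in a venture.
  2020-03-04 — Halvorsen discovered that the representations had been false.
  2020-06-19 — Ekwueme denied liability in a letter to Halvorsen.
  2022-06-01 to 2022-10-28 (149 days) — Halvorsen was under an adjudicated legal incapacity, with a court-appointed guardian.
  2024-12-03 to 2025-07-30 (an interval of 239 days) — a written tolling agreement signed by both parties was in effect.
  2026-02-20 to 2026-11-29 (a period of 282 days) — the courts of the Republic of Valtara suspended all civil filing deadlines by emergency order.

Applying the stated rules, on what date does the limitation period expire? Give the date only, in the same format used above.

Accrual is tied to discovery, so the period began on 2020-03-04 rather than on 2017-03-03 when the act occurred.
6 years from 2020-03-04 is 2026-03-04.
The plaintiff's legal incapacity from 2022-06-01 to 2022-10-28 tolled the period for 149 days, extending the deadline to 2026-07-31.
Because the written tolling agreement ran from 2024-12-03 to 2025-07-30, the deadline is extended by 239 days to 2027-03-27.
The emergency suspension of filing deadlines from 2026-02-20 to 2026-11-29 tolled the period for 282 days, extending the deadline to 2028-01-03.
The other events in the timeline have no effect on the limitation period under the stated rules.

2028-01-03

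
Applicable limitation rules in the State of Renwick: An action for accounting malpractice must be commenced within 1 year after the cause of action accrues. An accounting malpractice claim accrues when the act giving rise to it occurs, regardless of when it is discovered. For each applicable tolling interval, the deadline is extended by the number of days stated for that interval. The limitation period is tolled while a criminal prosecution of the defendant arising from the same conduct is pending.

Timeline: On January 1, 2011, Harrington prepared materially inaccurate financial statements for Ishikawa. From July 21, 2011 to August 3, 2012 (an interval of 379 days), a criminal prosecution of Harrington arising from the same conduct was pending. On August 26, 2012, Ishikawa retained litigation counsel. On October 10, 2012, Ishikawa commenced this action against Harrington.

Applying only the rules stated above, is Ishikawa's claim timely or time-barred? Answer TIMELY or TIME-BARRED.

TIMELY

The claim accrued on January 1, 2011, when the wrongful act occurred.
1 year from January 1, 2011 is January 1, 2012.
The pending criminal prosecution from July 21, 2011 to August 3, 2012 tolled the period for 379 days, extending the deadline to January 14, 2013.
None of the other events listed affects the running of the period under the stated rules.
The October 10, 2012 filing precedes the January 14, 2013 deadline; the claim is timely.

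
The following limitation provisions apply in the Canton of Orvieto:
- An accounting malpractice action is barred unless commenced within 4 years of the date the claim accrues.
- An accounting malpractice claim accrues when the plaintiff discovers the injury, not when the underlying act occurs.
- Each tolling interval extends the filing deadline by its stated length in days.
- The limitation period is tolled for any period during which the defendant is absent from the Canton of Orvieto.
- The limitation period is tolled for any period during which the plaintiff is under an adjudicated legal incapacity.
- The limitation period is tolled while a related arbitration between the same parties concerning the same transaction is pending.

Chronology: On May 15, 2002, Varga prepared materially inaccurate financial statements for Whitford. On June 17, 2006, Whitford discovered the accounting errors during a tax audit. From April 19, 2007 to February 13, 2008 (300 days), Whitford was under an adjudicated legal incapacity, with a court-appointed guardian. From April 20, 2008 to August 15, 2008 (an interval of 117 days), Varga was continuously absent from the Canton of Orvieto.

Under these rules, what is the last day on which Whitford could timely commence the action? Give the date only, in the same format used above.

Accrual is tied to discovery, so the period began on June 17, 2006 rather than on May 15, 2002 when the act occurred.
4 years from June 17, 2006 is June 17, 2010.
Because the plaintiff's legal incapacity ran from April 19, 2007 to February 13, 2008, the deadline is extended by 300 days to April 13, 2011.
Because the defendant's absence from the jurisdiction ran from April 20, 2008 to August 15, 2008, the deadline is extended by 117 days to August 8, 2011.

August 8, 2011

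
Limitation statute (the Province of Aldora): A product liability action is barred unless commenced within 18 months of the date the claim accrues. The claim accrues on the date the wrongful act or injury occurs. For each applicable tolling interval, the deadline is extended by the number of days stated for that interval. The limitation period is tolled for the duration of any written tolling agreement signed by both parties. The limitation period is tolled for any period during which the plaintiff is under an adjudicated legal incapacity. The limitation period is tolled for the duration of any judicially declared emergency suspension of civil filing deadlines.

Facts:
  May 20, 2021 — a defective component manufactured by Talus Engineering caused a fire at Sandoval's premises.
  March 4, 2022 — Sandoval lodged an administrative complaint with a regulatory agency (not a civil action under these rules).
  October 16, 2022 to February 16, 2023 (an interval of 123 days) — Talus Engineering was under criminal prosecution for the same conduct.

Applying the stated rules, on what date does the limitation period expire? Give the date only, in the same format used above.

The claim accrued on May 20, 2021, when the wrongful act occurred.
18 months from May 20, 2021 is November 20, 2022.
Although a criminal prosecution ran from October 16, 2022 to February 16, 2023, the stated rules do not make that a tolling event, so it is disregarded.
Nothing else in the chronology tolls or restarts the period.

November 20, 2022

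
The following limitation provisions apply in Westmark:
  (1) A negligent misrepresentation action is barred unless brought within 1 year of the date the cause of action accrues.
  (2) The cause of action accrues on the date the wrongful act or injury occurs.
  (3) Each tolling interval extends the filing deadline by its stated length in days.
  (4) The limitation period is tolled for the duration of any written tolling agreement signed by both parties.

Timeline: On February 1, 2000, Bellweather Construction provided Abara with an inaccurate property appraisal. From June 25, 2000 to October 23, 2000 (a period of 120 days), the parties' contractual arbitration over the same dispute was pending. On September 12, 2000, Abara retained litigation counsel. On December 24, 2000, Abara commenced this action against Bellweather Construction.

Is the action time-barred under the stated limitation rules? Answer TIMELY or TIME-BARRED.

The limitation period began to run on February 1, 2000.
Adding the 1 year base period to February 1, 2000 gives a deadline of February 1, 2001, before any tolling.
The pending related arbitration from June 25, 2000 to October 23, 2000 does not toll the period, because no stated rule makes a pending arbitration a tolling event.
The other events in the timeline have no effect on the limitation period under the stated rules.
The December 24, 2000 filing precedes the February 1, 2001 deadline; the claim is timely.

TIMELY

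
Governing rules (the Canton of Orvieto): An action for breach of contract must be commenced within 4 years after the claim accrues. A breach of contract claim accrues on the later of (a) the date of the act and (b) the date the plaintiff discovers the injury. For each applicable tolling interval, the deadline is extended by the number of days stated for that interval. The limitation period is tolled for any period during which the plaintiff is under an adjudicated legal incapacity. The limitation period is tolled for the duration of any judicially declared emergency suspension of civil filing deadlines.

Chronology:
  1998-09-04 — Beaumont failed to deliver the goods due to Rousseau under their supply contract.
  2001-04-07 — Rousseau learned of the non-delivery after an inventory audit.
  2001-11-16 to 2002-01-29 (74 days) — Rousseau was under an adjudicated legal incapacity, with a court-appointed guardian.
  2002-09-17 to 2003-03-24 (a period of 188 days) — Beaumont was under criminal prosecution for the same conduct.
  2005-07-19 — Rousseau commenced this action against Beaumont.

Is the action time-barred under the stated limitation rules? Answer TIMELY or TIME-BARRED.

Taking the later of the act (1998-09-04) and discovery (2001-04-07), the claim accrued on 2001-04-07.
Adding the 4 years base period to 2001-04-07 gives a deadline of 2005-04-07, before any tolling.
The period was tolled for 74 days by the plaintiff's legal incapacity (2001-11-16 to 2002-01-29), pushing the deadline to 2005-06-20.
Although a criminal prosecution ran from 2002-09-17 to 2003-03-24, the stated rules do not make that a tolling event, so it is disregarded.
Filing on 2005-07-19 missed the 2005-06-20 deadline — the action is time-barred.

TIME-BARRED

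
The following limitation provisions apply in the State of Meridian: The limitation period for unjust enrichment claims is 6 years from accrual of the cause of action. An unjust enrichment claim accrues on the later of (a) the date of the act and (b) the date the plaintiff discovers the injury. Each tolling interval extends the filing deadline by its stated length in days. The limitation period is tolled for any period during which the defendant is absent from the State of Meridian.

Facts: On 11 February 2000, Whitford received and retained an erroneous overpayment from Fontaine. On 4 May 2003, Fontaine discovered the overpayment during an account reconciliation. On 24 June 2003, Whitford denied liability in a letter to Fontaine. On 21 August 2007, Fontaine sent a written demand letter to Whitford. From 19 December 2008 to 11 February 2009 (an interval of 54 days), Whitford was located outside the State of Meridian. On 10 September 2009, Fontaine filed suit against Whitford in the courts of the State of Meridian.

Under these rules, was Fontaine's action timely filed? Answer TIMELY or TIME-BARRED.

Taking the later of the act (11 February 2000) and discovery (4 May 2003), the claim accrued on 4 May 2003.
Adding the 6 years base period to 4 May 2003 gives a deadline of 4 May 2009, before any tolling.
Because the defendant's absence from the jurisdiction ran from 19 December 2008 to 11 February 2009, the deadline is extended by 54 days to 27 June 2009.
None of the other events listed affects the running of the period under the stated rules.
Fontaine filed on 10 September 2009, after the 27 June 2009 deadline, so the action is time-barred.

TIME-BARRED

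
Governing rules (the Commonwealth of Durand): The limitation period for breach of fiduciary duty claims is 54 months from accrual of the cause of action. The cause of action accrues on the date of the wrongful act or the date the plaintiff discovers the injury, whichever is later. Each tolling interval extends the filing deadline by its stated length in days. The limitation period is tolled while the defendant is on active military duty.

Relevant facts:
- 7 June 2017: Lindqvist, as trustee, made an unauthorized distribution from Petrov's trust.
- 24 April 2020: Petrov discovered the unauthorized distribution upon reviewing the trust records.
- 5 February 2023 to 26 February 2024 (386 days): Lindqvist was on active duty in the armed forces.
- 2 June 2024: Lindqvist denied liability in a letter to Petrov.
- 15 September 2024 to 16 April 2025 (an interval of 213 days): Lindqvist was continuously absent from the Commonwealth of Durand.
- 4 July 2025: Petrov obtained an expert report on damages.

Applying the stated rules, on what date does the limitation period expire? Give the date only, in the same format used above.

The claim accrued on 24 April 2020 — the later of the 7 June 2017 act and the 24 April 2020 discovery.
The untolled deadline — 54 months after 24 April 2020 — is 24 October 2024.
The defendant's active military service from 5 February 2023 to 26 February 2024 tolled the period for 386 days, extending the deadline to 14 November 2025.
No stated provision tolls the period for the defendant's absence, so the interval from 15 September 2024 to 16 April 2025 has no effect on the deadline.
The other events in the timeline have no effect on the limitation period under the stated rules.

14 November 2025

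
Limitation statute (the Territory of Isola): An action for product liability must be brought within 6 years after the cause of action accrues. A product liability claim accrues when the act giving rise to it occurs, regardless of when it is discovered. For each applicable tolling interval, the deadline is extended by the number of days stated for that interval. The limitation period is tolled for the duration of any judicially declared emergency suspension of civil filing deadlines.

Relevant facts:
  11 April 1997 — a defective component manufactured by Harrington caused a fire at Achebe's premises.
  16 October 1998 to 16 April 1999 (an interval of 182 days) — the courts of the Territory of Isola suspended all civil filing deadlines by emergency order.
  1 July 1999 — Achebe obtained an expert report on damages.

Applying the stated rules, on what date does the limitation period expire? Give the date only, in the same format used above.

The claim accrued on 11 April 1997, when the wrongful act occurred.
Adding the 6 years base period to 11 April 1997 gives a deadline of 11 April 2003, before any tolling.
Because the emergency suspension of filing deadlines ran from 16 October 1998 to 16 April 1999, the deadline is extended by 182 days to 10 October 2003.
Nothing else in the chronology tolls or restarts the period.

10 October 2003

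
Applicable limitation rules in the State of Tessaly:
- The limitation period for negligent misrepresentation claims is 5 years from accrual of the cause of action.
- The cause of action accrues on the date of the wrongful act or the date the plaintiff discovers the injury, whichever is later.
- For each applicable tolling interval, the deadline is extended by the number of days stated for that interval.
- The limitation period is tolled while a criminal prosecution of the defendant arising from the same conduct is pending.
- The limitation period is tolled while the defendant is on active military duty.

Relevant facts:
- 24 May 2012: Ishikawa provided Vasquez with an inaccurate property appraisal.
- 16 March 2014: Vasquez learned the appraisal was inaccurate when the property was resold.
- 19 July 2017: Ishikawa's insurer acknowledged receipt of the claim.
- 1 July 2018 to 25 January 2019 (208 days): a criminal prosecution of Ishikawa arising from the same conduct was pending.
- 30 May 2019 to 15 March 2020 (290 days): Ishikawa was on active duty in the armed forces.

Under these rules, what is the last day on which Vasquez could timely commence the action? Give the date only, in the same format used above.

26 July 2020

Taking the later of the act (24 May 2012) and discovery (16 March 2014), the claim accrued on 16 March 2014.
Adding the 5 years base period to 16 March 2014 gives a deadline of 16 March 2019, before any tolling.
Because the pending criminal prosecution ran from 1 July 2018 to 25 January 2019, the deadline is extended by 208 days to 10 October 2019.
The defendant's active military service from 30 May 2019 to 15 March 2020 tolled the period for 290 days, extending the deadline to 26 July 2020.
None of the other events listed affects the running of the period under the stated rules.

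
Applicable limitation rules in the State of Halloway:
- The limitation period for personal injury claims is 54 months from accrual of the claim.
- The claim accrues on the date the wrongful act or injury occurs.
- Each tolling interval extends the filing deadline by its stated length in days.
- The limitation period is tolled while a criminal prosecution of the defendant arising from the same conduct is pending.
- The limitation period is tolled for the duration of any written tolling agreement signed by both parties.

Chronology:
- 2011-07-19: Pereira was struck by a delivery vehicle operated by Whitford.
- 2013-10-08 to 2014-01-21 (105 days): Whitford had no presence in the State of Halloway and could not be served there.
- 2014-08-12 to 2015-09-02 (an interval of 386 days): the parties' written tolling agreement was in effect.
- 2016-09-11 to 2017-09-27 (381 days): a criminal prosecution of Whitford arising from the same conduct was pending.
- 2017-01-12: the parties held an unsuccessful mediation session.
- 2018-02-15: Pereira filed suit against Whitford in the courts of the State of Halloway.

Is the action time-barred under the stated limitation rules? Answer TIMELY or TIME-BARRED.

TIMELY

The claim accrued on 2011-07-19, the date of the act.
Adding the 54 months base period to 2011-07-19 gives a deadline of 2016-01-19, before any tolling.
The period was tolled for 386 days by the written tolling agreement (2014-08-12 to 2015-09-02), pushing the deadline to 2017-02-08.
Because the pending criminal prosecution ran from 2016-09-11 to 2017-09-27, the deadline is extended by 381 days to 2018-02-24.
Although the defendant's absence ran from 2013-10-08 to 2014-01-21, the stated rules do not make that a tolling event, so it is disregarded.
Nothing else in the chronology tolls or restarts the period.
Pereira filed on 2018-02-15, before the 2018-02-24 deadline, so the action is timely.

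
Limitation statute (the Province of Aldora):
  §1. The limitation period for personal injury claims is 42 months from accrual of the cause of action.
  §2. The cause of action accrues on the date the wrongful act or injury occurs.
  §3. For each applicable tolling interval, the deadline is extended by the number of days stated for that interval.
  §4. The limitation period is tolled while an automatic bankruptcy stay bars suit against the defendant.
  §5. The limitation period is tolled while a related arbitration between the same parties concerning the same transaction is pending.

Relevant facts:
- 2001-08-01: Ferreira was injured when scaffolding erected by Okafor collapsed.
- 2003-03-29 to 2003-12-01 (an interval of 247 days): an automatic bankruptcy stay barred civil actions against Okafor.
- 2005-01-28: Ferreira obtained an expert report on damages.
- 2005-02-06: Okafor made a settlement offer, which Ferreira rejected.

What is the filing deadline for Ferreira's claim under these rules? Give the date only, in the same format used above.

The limitation period began to run on 2001-08-01.
42 months from 2001-08-01 is 2005-02-01.
Because the automatic bankruptcy stay ran from 2003-03-29 to 2003-12-01, the deadline is extended by 247 days to 2005-10-06.
None of the other events listed affects the running of the period under the stated rules.

2005-10-06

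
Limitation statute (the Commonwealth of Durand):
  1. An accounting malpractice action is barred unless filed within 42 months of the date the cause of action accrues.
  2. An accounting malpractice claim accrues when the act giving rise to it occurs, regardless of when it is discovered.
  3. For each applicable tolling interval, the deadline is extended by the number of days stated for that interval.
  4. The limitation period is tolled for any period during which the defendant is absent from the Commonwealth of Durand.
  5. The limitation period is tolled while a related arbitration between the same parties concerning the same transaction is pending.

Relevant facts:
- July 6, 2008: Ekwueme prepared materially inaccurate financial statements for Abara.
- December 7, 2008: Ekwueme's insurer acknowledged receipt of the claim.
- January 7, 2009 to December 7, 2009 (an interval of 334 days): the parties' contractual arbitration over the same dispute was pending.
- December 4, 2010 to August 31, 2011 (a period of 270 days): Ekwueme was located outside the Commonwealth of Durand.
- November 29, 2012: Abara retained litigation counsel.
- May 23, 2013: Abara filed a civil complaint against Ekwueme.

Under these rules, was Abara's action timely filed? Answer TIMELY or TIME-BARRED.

TIMELY

The claim accrued on July 6, 2008, when the wrongful act occurred.
42 months from July 6, 2008 is January 6, 2012.
The pending related arbitration from January 7, 2009 to December 7, 2009 tolled the period for 334 days, extending the deadline to December 5, 2012.
The defendant's absence from the jurisdiction from December 4, 2010 to August 31, 2011 tolled the period for 270 days, extending the deadline to September 1, 2013.
None of the other events listed affects the running of the period under the stated rules.
Filing on May 23, 2013 beat the September 1, 2013 deadline — the action is timely.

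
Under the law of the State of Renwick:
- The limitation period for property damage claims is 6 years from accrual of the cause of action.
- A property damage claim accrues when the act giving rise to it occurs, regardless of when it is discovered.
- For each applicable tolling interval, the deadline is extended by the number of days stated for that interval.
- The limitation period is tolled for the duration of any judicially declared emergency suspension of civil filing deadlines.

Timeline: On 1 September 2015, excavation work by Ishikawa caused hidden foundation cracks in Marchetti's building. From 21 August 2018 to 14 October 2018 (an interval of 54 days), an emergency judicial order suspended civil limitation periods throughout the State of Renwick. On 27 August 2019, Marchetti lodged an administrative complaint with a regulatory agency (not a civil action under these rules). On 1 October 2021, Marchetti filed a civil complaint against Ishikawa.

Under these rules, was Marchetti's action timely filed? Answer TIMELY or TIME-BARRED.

TIMELY

The claim accrued on 1 September 2015, when the wrongful act occurred.
Adding the 6 years base period to 1 September 2015 gives a deadline of 1 September 2021, before any tolling.
The period was tolled for 54 days by the emergency suspension of filing deadlines (21 August 2018 to 14 October 2018), pushing the deadline to 25 October 2021.
None of the other events listed affects the running of the period under the stated rules.
Filing on 1 October 2021 beat the 25 October 2021 deadline — the action is timely.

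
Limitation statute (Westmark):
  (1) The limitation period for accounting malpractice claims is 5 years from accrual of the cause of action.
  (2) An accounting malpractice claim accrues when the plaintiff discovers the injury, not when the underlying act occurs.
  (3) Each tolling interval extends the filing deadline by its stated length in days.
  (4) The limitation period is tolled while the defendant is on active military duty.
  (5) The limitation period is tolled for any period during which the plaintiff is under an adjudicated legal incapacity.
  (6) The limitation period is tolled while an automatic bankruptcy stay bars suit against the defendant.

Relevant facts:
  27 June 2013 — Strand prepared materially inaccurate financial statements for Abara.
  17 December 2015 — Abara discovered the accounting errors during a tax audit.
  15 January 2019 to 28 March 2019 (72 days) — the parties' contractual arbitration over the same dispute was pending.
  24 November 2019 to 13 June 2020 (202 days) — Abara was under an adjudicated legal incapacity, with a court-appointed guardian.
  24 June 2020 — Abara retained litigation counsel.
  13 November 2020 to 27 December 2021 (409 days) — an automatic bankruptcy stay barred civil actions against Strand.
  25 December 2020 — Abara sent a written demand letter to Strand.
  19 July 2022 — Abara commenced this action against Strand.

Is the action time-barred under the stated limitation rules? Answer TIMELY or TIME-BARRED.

TIMELY

Under the discovery rule, the claim accrued on 17 December 2015, when Abara discovered the injury — not on the 27 June 2013 date of the underlying act.
Adding the 5 years base period to 17 December 2015 gives a deadline of 17 December 2020, before any tolling.
Because the plaintiff's legal incapacity ran from 24 November 2019 to 13 June 2020, the deadline is extended by 202 days to 7 July 2021.
The automatic bankruptcy stay from 13 November 2020 to 27 December 2021 tolled the period for 409 days, extending the deadline to 20 August 2022.
Although a pending arbitration ran from 15 January 2019 to 28 March 2019, the stated rules do not make that a tolling event, so it is disregarded.
The other events in the timeline have no effect on the limitation period under the stated rules.
The 19 July 2022 filing precedes the 20 August 2022 deadline; the claim is timely.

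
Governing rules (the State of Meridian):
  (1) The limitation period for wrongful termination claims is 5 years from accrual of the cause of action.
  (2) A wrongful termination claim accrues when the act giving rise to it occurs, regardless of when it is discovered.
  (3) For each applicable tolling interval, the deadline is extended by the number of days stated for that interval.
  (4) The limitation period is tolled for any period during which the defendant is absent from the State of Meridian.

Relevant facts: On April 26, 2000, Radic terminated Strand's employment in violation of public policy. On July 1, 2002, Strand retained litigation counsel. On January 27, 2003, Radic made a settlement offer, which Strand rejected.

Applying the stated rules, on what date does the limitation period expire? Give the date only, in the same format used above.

The limitation period began to run on April 26, 2000.
Adding the 5 years base period to April 26, 2000 gives a deadline of April 26, 2005, before any tolling.
Nothing else in the chronology tolls or restarts the period.

April 26, 2005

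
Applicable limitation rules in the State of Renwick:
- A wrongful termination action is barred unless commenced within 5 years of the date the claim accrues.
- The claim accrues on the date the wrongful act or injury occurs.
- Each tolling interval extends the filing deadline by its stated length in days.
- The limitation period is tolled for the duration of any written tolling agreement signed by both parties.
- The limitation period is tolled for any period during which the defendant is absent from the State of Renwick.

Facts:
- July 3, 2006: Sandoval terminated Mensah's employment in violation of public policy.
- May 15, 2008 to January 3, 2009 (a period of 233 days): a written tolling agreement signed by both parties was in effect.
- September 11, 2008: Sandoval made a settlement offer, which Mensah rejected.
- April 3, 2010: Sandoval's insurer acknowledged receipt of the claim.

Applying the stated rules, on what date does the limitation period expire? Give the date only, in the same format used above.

February 21, 2012

The claim accrued on July 3, 2006, when the wrongful act occurred.
Adding the 5 years base period to July 3, 2006 gives a deadline of July 3, 2011, before any tolling.
The written tolling agreement from May 15, 2008 to January 3, 2009 tolled the period for 233 days, extending the deadline to February 21, 2012.
The other events in the timeline have no effect on the limitation period under the stated rules.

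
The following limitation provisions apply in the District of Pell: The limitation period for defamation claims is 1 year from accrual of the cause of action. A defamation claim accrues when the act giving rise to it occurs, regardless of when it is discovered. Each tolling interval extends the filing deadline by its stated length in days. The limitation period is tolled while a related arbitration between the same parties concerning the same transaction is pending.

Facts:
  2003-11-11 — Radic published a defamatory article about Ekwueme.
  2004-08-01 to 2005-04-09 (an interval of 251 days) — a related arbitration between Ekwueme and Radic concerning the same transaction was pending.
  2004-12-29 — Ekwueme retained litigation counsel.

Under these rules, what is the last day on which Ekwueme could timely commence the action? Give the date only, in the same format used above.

2005-07-20

The limitation period began to run on 2003-11-11.
1 year from 2003-11-11 is 2004-11-11.
Because the pending related arbitration ran from 2004-08-01 to 2005-04-09, the deadline is extended by 251 days to 2005-07-20.
The other events in the timeline have no effect on the limitation period under the stated rules.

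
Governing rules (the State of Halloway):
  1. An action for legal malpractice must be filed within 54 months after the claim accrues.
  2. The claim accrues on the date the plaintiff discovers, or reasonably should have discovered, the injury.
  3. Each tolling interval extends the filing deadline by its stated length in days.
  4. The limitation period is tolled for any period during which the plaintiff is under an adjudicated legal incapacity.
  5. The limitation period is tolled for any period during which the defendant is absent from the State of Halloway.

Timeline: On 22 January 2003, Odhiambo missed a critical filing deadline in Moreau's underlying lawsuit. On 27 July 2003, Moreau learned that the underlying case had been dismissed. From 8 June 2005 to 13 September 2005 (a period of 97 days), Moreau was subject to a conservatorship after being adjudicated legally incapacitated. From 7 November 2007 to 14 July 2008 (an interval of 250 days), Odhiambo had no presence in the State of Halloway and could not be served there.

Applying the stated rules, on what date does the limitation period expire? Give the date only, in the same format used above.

The claim did not accrue until Moreau discovered the injury on 27 July 2003; the 22 January 2003 act date does not start the clock under the stated rule.
Adding the 54 months base period to 27 July 2003 gives a deadline of 27 January 2008, before any tolling.
Because the plaintiff's legal incapacity ran from 8 June 2005 to 13 September 2005, the deadline is extended by 97 days to 3 May 2008.
The period was tolled for 250 days by the defendant's absence from the jurisdiction (7 November 2007 to 14 July 2008), pushing the deadline to 8 January 2009.

8 January 2009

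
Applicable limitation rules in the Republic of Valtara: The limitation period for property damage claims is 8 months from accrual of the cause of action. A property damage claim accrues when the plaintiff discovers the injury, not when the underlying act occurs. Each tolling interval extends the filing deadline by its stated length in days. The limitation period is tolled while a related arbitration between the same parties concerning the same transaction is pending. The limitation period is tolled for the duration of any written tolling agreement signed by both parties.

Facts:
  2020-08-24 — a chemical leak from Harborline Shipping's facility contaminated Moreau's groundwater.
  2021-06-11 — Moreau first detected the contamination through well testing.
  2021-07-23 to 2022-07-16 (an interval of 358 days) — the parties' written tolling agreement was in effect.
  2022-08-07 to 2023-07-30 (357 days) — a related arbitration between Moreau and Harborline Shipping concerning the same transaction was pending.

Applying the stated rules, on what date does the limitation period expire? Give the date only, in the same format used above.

Accrual is tied to discovery, so the period began on 2021-06-11 rather than on 2020-08-24 when the act occurred.
The untolled deadline — 8 months after 2021-06-11 — is 2022-02-11.
The written tolling agreement from 2021-07-23 to 2022-07-16 tolled the period for 358 days, extending the deadline to 2023-02-04.
The pending related arbitration from 2022-08-07 to 2023-07-30 tolled the period for 357 days, extending the deadline to 2024-01-27.

2024-01-27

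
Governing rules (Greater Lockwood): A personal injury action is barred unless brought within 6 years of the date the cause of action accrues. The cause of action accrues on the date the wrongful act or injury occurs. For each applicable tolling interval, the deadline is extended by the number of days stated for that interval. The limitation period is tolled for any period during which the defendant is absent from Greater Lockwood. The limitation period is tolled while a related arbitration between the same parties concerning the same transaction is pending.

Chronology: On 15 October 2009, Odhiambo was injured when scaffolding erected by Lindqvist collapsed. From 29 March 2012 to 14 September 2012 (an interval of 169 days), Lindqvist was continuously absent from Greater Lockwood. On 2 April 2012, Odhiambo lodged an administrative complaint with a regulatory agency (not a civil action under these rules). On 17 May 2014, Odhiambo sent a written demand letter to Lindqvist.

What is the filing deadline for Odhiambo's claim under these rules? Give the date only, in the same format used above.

The limitation period began to run on 15 October 2009.
6 years from 15 October 2009 is 15 October 2015.
The defendant's absence from the jurisdiction from 29 March 2012 to 14 September 2012 tolled the period for 169 days, extending the deadline to 1 April 2016.
None of the other events listed affects the running of the period under the stated rules.

1 April 2016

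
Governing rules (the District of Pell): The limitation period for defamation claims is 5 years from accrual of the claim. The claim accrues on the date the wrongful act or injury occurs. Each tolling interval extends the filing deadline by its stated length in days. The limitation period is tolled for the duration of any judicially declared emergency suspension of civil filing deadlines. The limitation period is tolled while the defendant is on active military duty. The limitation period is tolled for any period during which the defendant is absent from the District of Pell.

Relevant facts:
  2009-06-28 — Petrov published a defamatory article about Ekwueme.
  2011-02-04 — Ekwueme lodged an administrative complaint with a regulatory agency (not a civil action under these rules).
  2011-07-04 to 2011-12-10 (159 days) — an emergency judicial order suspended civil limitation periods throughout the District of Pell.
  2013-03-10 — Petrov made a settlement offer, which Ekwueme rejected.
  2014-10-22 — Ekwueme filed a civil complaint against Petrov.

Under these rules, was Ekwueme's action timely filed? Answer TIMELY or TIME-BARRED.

TIMELY

The limitation period began to run on 2009-06-28.
The untolled deadline — 5 years after 2009-06-28 — is 2014-06-28.
The period was tolled for 159 days by the emergency suspension of filing deadlines (2011-07-04 to 2011-12-10), pushing the deadline to 2014-12-04.
Nothing else in the chronology tolls or restarts the period.
Ekwueme filed on 2014-10-22, before the 2014-12-04 deadline, so the action is timely.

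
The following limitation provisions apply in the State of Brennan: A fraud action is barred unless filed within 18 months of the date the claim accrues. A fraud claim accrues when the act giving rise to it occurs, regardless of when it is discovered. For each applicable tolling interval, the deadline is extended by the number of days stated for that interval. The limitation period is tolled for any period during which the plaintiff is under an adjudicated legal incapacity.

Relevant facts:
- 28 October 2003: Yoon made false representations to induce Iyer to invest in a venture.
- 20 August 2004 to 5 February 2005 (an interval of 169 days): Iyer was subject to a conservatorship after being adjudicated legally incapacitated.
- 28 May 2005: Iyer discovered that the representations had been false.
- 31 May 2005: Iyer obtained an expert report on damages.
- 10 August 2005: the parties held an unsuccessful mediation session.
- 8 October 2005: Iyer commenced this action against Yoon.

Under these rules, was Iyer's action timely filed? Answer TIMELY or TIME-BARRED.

TIMELY

The claim accrued on 28 October 2003, when the wrongful act occurred; under the stated occurrence rule the 28 May 2005 discovery does not delay accrual.
18 months from 28 October 2003 is 28 April 2005.
The plaintiff's legal incapacity from 20 August 2004 to 5 February 2005 tolled the period for 169 days, extending the deadline to 14 October 2005.
The other events in the timeline have no effect on the limitation period under the stated rules.
Filing on 8 October 2005 beat the 14 October 2005 deadline — the action is timely.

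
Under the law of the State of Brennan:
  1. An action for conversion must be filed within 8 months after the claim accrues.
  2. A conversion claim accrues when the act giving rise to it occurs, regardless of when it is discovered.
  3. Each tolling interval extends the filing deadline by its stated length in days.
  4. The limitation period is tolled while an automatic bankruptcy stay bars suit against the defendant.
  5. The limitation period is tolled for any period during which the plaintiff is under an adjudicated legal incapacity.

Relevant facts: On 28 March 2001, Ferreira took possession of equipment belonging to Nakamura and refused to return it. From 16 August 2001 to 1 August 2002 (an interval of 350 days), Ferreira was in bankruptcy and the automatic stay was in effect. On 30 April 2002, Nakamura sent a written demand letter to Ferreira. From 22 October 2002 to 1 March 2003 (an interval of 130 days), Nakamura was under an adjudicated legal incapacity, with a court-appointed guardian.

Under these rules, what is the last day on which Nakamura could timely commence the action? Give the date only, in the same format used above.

The limitation period began to run on 28 March 2001.
8 months from 28 March 2001 is 28 November 2001.
Because the automatic bankruptcy stay ran from 16 August 2001 to 1 August 2002, the deadline is extended by 350 days to 13 November 2002.
The period was tolled for 130 days by the plaintiff's legal incapacity (22 October 2002 to 1 March 2003), pushing the deadline to 23 March 2003.
None of the other events listed affects the running of the period under the stated rules.

23 March 2003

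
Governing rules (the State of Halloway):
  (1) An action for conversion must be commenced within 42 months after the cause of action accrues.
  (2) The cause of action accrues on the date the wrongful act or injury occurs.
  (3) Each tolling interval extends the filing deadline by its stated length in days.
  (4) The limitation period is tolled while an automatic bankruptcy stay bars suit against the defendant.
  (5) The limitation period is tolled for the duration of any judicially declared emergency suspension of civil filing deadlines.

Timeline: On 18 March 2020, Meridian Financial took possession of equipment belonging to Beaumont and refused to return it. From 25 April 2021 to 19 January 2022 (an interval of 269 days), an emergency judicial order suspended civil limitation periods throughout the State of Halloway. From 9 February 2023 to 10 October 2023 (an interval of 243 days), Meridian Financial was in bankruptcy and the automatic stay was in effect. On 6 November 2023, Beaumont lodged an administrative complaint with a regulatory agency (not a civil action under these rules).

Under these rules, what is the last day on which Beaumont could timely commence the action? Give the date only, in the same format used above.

11 February 2025

The cause of action accrued on 18 March 2020, the date of the act.
Adding the 42 months base period to 18 March 2020 gives a deadline of 18 September 2023, before any tolling.
Because the emergency suspension of filing deadlines ran from 25 April 2021 to 19 January 2022, the deadline is extended by 269 days to 13 June 2024.
The automatic bankruptcy stay from 9 February 2023 to 10 October 2023 tolled the period for 243 days, extending the deadline to 11 February 2025.
Nothing else in the chronology tolls or restarts the period.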